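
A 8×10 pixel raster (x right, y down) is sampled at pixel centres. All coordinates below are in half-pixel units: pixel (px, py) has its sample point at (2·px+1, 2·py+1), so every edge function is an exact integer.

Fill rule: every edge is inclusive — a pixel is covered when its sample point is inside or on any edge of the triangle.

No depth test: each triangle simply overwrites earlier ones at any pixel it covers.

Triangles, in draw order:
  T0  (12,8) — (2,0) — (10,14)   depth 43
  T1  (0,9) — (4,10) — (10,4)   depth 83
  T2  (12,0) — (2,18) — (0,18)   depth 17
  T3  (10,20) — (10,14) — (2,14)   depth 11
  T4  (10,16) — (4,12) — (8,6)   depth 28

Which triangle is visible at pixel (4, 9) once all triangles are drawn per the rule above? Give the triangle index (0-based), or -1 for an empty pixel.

T0:
  2·area = 76  (B↔C swapped to make it positive)
  edge (12, 8)→(10, 14): d=(-2,6) inclusive
  edge (10, 14)→(2, 0): d=(-8,-14) inclusive
  edge (2, 0)→(12, 8): d=(10,8) inclusive
    (1,0)@(3, 1): e=[68,6,2] → X
    (2,0)@(5, 1): e=[56,34,-14] → .
    (1,1)@(3, 3): e=[64,-10,22] → .
    (2,1)@(5, 3): e=[52,18,6] → X
    (3,1)@(7, 3): e=[40,46,-10] → .
    (2,2)@(5, 5): e=[48,2,26] → X
    (3,2)@(7, 5): e=[36,30,10] → X
    (4,2)@(9, 5): e=[24,58,-6] → .
    (6,2)@(13, 5): e=[0,114,-38] → .  [on edge]
    (2,3)@(5, 7): e=[44,-14,46] → .
    (3,3)@(7, 7): e=[32,14,30] → X
    (4,3)@(9, 7): e=[20,42,14] → X
    (5,5)@(11, 11): e=[0,38,38] → X  [on edge]
    (4,8)@(9, 17): e=[0,-38,114] → .  [on edge]
  covered (10 px):
    . X . . . . . .
    . . X . . . . .
    . . X X . . . .
    . . . X X . . .
    . . . . X X . .
    . . . . X X . .
    . . . . . . . .
    . . . . . . . .
    . . . . . . . .
    . . . . . . . .
T1:
  2·area = 30  (B↔C swapped to make it positive)
  edge (0, 9)→(10, 4): d=(10,-5) inclusive
  edge (10, 4)→(4, 10): d=(-6,6) inclusive
  edge (4, 10)→(0, 9): d=(-4,-1) inclusive
    (6,0)@(13, 1): e=[-15,0,45] → .  [on edge]
    (5,1)@(11, 3): e=[-5,0,35] → .  [on edge]
    (4,2)@(9, 5): e=[5,0,25] → X  [on edge]
    (5,2)@(11, 5): e=[15,-12,27] → .
    (2,3)@(5, 7): e=[5,12,13] → X
    (3,3)@(7, 7): e=[15,0,15] → X  [on edge]
    (4,3)@(9, 7): e=[25,-12,17] → .
    (0,4)@(1, 9): e=[5,24,1] → X
    (1,4)@(3, 9): e=[15,12,3] → X
    (2,4)@(5, 9): e=[25,0,5] → X  [on edge]
    (3,4)@(7, 9): e=[35,-12,7] → .
    (0,5)@(1, 11): e=[25,12,-7] → .
    (1,5)@(3, 11): e=[35,0,-5] → .  [on edge]
    (0,6)@(1, 13): e=[45,0,-15] → .  [on edge]
  covered (6 px):
    . . . . . . . .
    . . . . . . . .
    . . . . X . . .
    . . X X . . . .
    X X X . . . . .
    . . . . . . . .
    . . . . . . . .
    . . . . . . . .
    . . . . . . . .
    . . . . . . . .
T2:
  2·area = 36
  edge (12, 0)→(2, 18): d=(-10,18) inclusive
  edge (2, 18)→(0, 18): d=(-2,0) inclusive
  edge (0, 18)→(12, 0): d=(12,-18) inclusive
    (4,2)@(9, 5): e=[4,26,6] → X
    (5,2)@(11, 5): e=[-32,26,42] → .
    (4,3)@(9, 7): e=[-16,22,30] → .
    (3,4)@(7, 9): e=[0,18,18] → X  [on edge]
    (4,4)@(9, 9): e=[-36,18,54] → .
    (2,5)@(5, 11): e=[16,14,6] → X
    (3,5)@(7, 11): e=[-20,14,42] → .
    (2,6)@(5, 13): e=[-4,10,30] → .
    (1,7)@(3, 15): e=[12,6,18] → X
    (2,7)@(5, 15): e=[-24,6,54] → .
    (0,8)@(1, 17): e=[28,2,6] → X
    (1,8)@(3, 17): e=[-8,2,42] → .
  covered (5 px):
    . . . . . . . .
    . . . . . . . .
    . . . . X . . .
    . . . . . . . .
    . . . X . . . .
    . . X . . . . .
    . . . . . . . .
    . X . . . . . .
    X . . . . . . .
    . . . . . . . .
T3:
  2·area = 48  (B↔C swapped to make it positive)
  edge (10, 20)→(2, 14): d=(-8,-6) inclusive
  edge (2, 14)→(10, 14): d=(8,0) inclusive
  edge (10, 14)→(10, 20): d=(0,6) inclusive
    (2,7)@(5, 15): e=[10,8,30] → X
    (3,7)@(7, 15): e=[22,8,18] → X
    (4,7)@(9, 15): e=[34,8,6] → X
    (5,7)@(11, 15): e=[46,8,-6] → .
    (2,8)@(5, 17): e=[-6,24,30] → .
    (3,8)@(7, 17): e=[6,24,18] → X
    (5,8)@(11, 17): e=[30,24,-6] → .
    (3,9)@(7, 19): e=[-10,40,18] → .
    (4,9)@(9, 19): e=[2,40,6] → X
    (5,9)@(11, 19): e=[14,40,-6] → .
  covered (6 px):
    . . . . . . . .
    . . . . . . . .
    . . . . . . . .
    . . . . . . . .
    . . . . . . . .
    . . . . . . . .
    . . . . . . . .
    . . X X X . . .
    . . . X X . . .
    . . . . X . . .
T4:
  2·area = 52
  edge (10, 16)→(4, 12): d=(-6,-4) inclusive
  edge (4, 12)→(8, 6): d=(4,-6) inclusive
  edge (8, 6)→(10, 16): d=(2,10) inclusive
    (3,0)@(7, 1): e=[78,-26,0] → .  [on edge]
    (3,4)@(7, 9): e=[30,6,16] → X
    (4,4)@(9, 9): e=[38,18,-4] → .
    (2,5)@(5, 11): e=[10,2,40] → X
    (4,5)@(9, 11): e=[26,26,0] → X  [on edge]
    (5,5)@(11, 11): e=[34,38,-20] → .
    (2,6)@(5, 13): e=[-2,10,44] → .
    (3,6)@(7, 13): e=[6,22,24] → X
    (5,6)@(11, 13): e=[22,46,-16] → .
    (3,7)@(7, 15): e=[-6,30,28] → .
    (4,7)@(9, 15): e=[2,42,8] → X
    (5,7)@(11, 15): e=[10,54,-12] → .
  covered (7 px):
    . . . . . . . .
    . . . . . . . .
    . . . . . . . .
    . . . . . . . .
    . . . X . . . .
    . . X X X . . .
    . . . X X . . .
    . . . . X . . .
    . . . . . . . .
    . . . . . . . .

Z-buffer (winner per pixel, '.' = empty):
  . 0 . . . . . .
  . . 0 . . . . .
  . . 0 0 2 . . .
  . . 1 1 0 . . .
  1 1 1 4 0 0 . .
  . . 4 4 4 0 . .
  . . . 4 4 . . .
  . 2 3 3 4 . . .
  2 . . 3 3 . . .
  . . . . 3 . . .

Result: 3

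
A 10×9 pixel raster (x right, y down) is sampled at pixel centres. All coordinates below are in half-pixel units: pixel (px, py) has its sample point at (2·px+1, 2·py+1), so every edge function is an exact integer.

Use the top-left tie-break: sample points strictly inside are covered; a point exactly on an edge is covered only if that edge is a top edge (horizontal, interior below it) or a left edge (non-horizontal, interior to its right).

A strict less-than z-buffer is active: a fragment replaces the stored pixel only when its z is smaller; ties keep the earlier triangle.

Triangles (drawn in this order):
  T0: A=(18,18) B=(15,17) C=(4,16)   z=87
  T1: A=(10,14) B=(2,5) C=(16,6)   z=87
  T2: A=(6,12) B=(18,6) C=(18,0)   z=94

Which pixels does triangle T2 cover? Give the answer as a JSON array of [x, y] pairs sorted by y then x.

T0:
  2·area = 8  (B↔C swapped to make it positive)
  edge (18, 18)→(4, 16): d=(-14,-2) top-left  bias=+0
  edge (4, 16)→(15, 17): d=(11,1) right/bottom  bias=-1
  edge (15, 17)→(18, 18): d=(3,1) right/bottom  bias=-1
    (1,6)@(3, 13): e=[40,-32,0] → ·  [on edge]
    (4,7)@(9, 15): e=[24,-16,0] → ·  [on edge]
    (5,8)@(11, 17): e=[0,4,4] → █  [on edge]
    (6,8)@(13, 17): e=[4,2,2] → █
    (7,8)@(15, 17): e=[8,0,0] → ·  [on edge]
  covered (2 px):
    · · · · · · · · · ·
    · · · · · · · · · ·
    · · · · · · · · · ·
    · · · · · · · · · ·
    · · · · · · · · · ·
    · · · · · · · · · ·
    · · · · · · · · · ·
    · · · · · · · · · ·
    · · · · · █ █ · · ·
T1:
  2·area = 118
  edge (10, 14)→(2, 5): d=(-8,-9) top-left  bias=+0
  edge (2, 5)→(16, 6): d=(14,1) right/bottom  bias=-1
  edge (16, 6)→(10, 14): d=(-6,8) right/bottom  bias=-1
    (2,3)@(5, 7): e=[11,25,82] → █
    (3,3)@(7, 7): e=[29,23,66] → █
    (4,3)@(9, 7): e=[47,21,50] → █
    (5,3)@(11, 7): e=[65,19,34] → █
    (6,3)@(13, 7): e=[83,17,18] → █
    (7,3)@(15, 7): e=[101,15,2] → █
    (8,3)@(17, 7): e=[119,13,-14] → ·
    (2,4)@(5, 9): e=[-5,53,70] → ·
    (3,4)@(7, 9): e=[13,51,54] → █
    (7,4)@(15, 9): e=[85,43,-10] → ·
    (3,5)@(7, 11): e=[-3,79,42] → ·
    (4,5)@(9, 11): e=[15,77,26] → █
  covered (12 px):
    · · · · · · · · · ·
    · · · · · · · · · ·
    · · · · · · · · · ·
    · · █ █ █ █ █ █ · ·
    · · · █ █ █ █ · · ·
    · · · · █ █ · · · ·
    · · · · · · · · · ·
    · · · · · · · · · ·
    · · · · · · · · · ·
T2:
  2·area = 72  (B↔C swapped to make it positive)
  edge (6, 12)→(18, 0): d=(12,-12) top-left  bias=+0
  edge (18, 0)→(18, 6): d=(0,6) right/bottom  bias=-1
  edge (18, 6)→(6, 12): d=(-12,6) right/bottom  bias=-1
    (8,0)@(17, 1): e=[0,6,66] → █  [on edge]
    (9,0)@(19, 1): e=[24,-6,54] → ·
    (7,1)@(15, 3): e=[0,18,54] → █  [on edge]
    (9,1)@(19, 3): e=[48,-6,30] → ·
    (6,2)@(13, 5): e=[0,30,42] → █  [on edge]
    (9,2)@(19, 5): e=[72,-6,6] → ·
    (5,3)@(11, 7): e=[0,42,30] → █  [on edge]
    (8,3)@(17, 7): e=[72,6,-6] → ·
    (4,4)@(9, 9): e=[0,54,18] → █  [on edge]
    (6,4)@(13, 9): e=[48,30,-6] → ·
    (7,4)@(15, 9): e=[72,18,-18] → ·
    (3,5)@(7, 11): e=[0,66,6] → █  [on edge]
    (2,6)@(5, 13): e=[0,78,-6] → ·  [on edge]
    (1,7)@(3, 15): e=[0,90,-18] → ·  [on edge]
    (0,8)@(1, 17): e=[0,102,-30] → ·  [on edge]
  covered (12 px):
    · · · · · · · · █ ·
    · · · · · · · █ █ ·
    · · · · · · █ █ █ ·
    · · · · · █ █ █ · ·
    · · · · █ █ · · · ·
    · · · █ · · · · · ·
    · · · · · · · · · ·
    · · · · · · · · · ·
    · · · · · · · · · ·

Answer: [[8,0],[7,1],[8,1],[6,2],[7,2],[8,2],[5,3],[6,3],[7,3],[4,4],[5,4],[3,5]]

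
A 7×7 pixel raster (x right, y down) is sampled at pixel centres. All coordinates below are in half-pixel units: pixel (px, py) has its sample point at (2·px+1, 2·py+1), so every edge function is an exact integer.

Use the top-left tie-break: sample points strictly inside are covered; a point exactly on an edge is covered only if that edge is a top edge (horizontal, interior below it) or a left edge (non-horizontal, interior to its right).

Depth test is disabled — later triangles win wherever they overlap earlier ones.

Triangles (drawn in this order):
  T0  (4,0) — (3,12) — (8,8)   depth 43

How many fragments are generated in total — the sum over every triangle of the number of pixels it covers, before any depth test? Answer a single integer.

T0:
  2·area = 56  (B↔C swapped to make it positive)
  edge (4, 0)→(8, 8): d=(4,8) right/bottom  bias=-1
  edge (8, 8)→(3, 12): d=(-5,4) right/bottom  bias=-1
  edge (3, 12)→(4, 0): d=(1,-12) top-left  bias=+0
    (2,1)@(5, 3): e=[4,37,15] → █
    (3,1)@(7, 3): e=[-12,29,39] → ·
    (2,2)@(5, 5): e=[12,27,17] → █
    (3,2)@(7, 5): e=[-4,19,41] → ·
    (2,3)@(5, 7): e=[20,17,19] → █
    (3,3)@(7, 7): e=[4,9,43] → █
    (4,3)@(9, 7): e=[-12,1,67] → ·
    (2,4)@(5, 9): e=[28,7,21] → █
    (3,4)@(7, 9): e=[12,-1,45] → ·
    (2,5)@(5, 11): e=[36,-3,23] → ·
  covered (5 px):
    · · · · · · ·
    · · █ · · · ·
    · · █ · · · ·
    · · █ █ · · ·
    · · █ · · · ·
    · · · · · · ·
    · · · · · · ·

Final: 5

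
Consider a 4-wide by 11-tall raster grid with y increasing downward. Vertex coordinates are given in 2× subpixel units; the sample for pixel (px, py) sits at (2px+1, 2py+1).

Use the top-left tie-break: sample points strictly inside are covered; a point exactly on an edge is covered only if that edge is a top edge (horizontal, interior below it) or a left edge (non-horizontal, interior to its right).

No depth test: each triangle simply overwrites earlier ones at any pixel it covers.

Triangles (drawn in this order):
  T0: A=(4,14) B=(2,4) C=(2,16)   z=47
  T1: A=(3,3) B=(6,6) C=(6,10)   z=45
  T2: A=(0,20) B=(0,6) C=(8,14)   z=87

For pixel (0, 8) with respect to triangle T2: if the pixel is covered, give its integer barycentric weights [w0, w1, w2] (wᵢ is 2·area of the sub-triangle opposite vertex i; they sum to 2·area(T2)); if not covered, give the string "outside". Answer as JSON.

T0:
  2·area = 24  (B↔C swapped to make it positive)
  edge (4, 14)→(2, 16): d=(-2,2) right/bottom  bias=-1
  edge (2, 16)→(2, 4): d=(0,-12) top-left  bias=+0
  edge (2, 4)→(4, 14): d=(2,10) right/bottom  bias=-1
    (1,4)@(3, 9): e=[12,12,0] → ·  [on edge]
    (1,5)@(3, 11): e=[8,12,4] → #
    (2,5)@(5, 11): e=[4,36,-16] → ·
    (3,5)@(7, 11): e=[0,60,-36] → ·  [on edge]
    (1,6)@(3, 13): e=[4,12,8] → #
    (2,6)@(5, 13): e=[0,36,-12] → ·  [on edge]
    (1,7)@(3, 15): e=[0,12,12] → ·  [on edge]
    (0,8)@(1, 17): e=[0,-12,36] → ·  [on edge]
    (2,9)@(5, 19): e=[-12,36,0] → ·  [on edge]
  covered (2 px):
    · · · ·
    · · · ·
    · · · ·
    · · · ·
    · · · ·
    · # · ·
    · # · ·
    · · · ·
    · · · ·
    · · · ·
    · · · ·
T1:
  2·area = 12
  edge (3, 3)→(6, 6): d=(3,3) right/bottom  bias=-1
  edge (6, 6)→(6, 10): d=(0,4) right/bottom  bias=-1
  edge (6, 10)→(3, 3): d=(-3,-7) top-left  bias=+0
    (0,0)@(1, 1): e=[0,20,-8] → ·  [on edge]
    (1,1)@(3, 3): e=[0,12,0] → ·  [on edge]
    (2,2)@(5, 5): e=[0,4,8] → ·  [on edge]
    (2,3)@(5, 7): e=[6,4,2] → #
    (3,3)@(7, 7): e=[0,-4,16] → ·  [on edge]
    (2,4)@(5, 9): e=[12,4,-4] → ·
  covered (1 px):
    · · · ·
    · · · ·
    · · · ·
    · · # ·
    · · · ·
    · · · ·
    · · · ·
    · · · ·
    · · · ·
    · · · ·
    · · · ·
T2:
  2·area = 112
  edge (0, 20)→(0, 6): d=(0,-14) top-left  bias=+0
  edge (0, 6)→(8, 14): d=(8,8) right/bottom  bias=-1
  edge (8, 14)→(0, 20): d=(-8,6) right/bottom  bias=-1
    (0,3)@(1, 7): e=[14,0,98] → ·  [on edge]
    (0,4)@(1, 9): e=[14,16,82] → #
    (1,4)@(3, 9): e=[42,0,70] → ·  [on edge]
    (0,5)@(1, 11): e=[14,32,66] → #
    (1,5)@(3, 11): e=[42,16,54] → #
    (2,5)@(5, 11): e=[70,0,42] → ·  [on edge]
    (0,6)@(1, 13): e=[14,48,50] → #
    (2,6)@(5, 13): e=[70,16,26] → #
    (3,6)@(7, 13): e=[98,0,14] → ·  [on edge]
    (0,7)@(1, 15): e=[14,64,34] → #
    (3,7)@(7, 15): e=[98,16,-2] → ·
    (0,8)@(1, 17): e=[14,80,18] → #
  covered (12 px):
    · · · ·
    · · · ·
    · · · ·
    · · · ·
    # · · ·
    # # · ·
    # # # ·
    # # # ·
    # # · ·
    # · · ·
    · · · ·

Result: [80,18,14]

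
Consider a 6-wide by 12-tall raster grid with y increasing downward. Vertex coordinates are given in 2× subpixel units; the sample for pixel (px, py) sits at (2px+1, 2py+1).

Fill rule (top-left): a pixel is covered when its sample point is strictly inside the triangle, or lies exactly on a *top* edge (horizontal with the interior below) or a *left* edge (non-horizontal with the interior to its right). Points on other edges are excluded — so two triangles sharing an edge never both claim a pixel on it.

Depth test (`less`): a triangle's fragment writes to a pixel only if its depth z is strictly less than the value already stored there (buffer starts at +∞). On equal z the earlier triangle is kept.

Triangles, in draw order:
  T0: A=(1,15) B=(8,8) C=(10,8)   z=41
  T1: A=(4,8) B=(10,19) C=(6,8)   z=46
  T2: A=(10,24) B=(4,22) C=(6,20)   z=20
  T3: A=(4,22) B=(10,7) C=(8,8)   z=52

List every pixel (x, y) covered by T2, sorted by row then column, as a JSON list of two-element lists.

T0:
  2·area = 14
  edge (1, 15)→(8, 8): d=(7,-7) top-left  bias=+0
  edge (8, 8)→(10, 8): d=(2,0) top-left  bias=+0
  edge (10, 8)→(1, 15): d=(-9,7) right/bottom  bias=-1
    (5,2)@(11, 5): e=[0,-6,20] → .  [on edge]
    (4,3)@(9, 7): e=[0,-2,16] → .  [on edge]
    (3,4)@(7, 9): e=[0,2,12] → X  [on edge]
    (4,4)@(9, 9): e=[14,2,-2] → .
    (2,5)@(5, 11): e=[0,6,8] → X  [on edge]
    (3,5)@(7, 11): e=[14,6,-6] → .
    (1,6)@(3, 13): e=[0,10,4] → X  [on edge]
    (2,6)@(5, 13): e=[14,10,-10] → .
    (0,7)@(1, 15): e=[0,14,0] → .  [on edge]
    (1,7)@(3, 15): e=[14,14,-14] → .
  covered (3 px):
    . . . . . .
    . . . . . .
    . . . . . .
    . . . . . .
    . . . X . .
    . . X . . .
    . X . . . .
    . . . . . .
    . . . . . .
    . . . . . .
    . . . . . .
    . . . . . .
T1:
  2·area = 22  (B↔C swapped to make it positive)
  edge (4, 8)→(6, 8): d=(2,0) top-left  bias=+0
  edge (6, 8)→(10, 19): d=(4,11) right/bottom  bias=-1
  edge (10, 19)→(4, 8): d=(-6,-11) top-left  bias=+0
    (2,4)@(5, 9): e=[2,15,5] → X
    (3,4)@(7, 9): e=[2,-7,27] → .
    (2,5)@(5, 11): e=[6,23,-7] → .
    (3,5)@(7, 11): e=[6,1,15] → X
    (4,5)@(9, 11): e=[6,-21,37] → .
    (3,6)@(7, 13): e=[10,9,3] → X
    (4,6)@(9, 13): e=[10,-13,25] → .
    (3,7)@(7, 15): e=[14,17,-9] → .
    (4,8)@(9, 17): e=[18,3,1] → X
    (5,8)@(11, 17): e=[18,-19,23] → .
    (4,9)@(9, 19): e=[22,11,-11] → .
  covered (4 px):
    . . . . . .
    . . . . . .
    . . . . . .
    . . . . . .
    . . X . . .
    . . . X . .
    . . . X . .
    . . . . . .
    . . . . X .
    . . . . . .
    . . . . . .
    . . . . . .
T2:
  2·area = 16
  edge (10, 24)→(4, 22): d=(-6,-2) top-left  bias=+0
  edge (4, 22)→(6, 20): d=(2,-2) top-left  bias=+0
  edge (6, 20)→(10, 24): d=(4,4) right/bottom  bias=-1
    (0,7)@(1, 15): e=[36,-20,0] → .  [on edge]
    (5,7)@(11, 15): e=[56,0,-40] → .  [on edge]
    (1,8)@(3, 17): e=[28,-12,0] → .  [on edge]
    (4,8)@(9, 17): e=[40,0,-24] → .  [on edge]
    (2,9)@(5, 19): e=[20,-4,0] → .  [on edge]
    (3,9)@(7, 19): e=[24,0,-8] → .  [on edge]
    (0,10)@(1, 21): e=[0,-8,24] → .  [on edge]
    (2,10)@(5, 21): e=[8,0,8] → X  [on edge]
    (3,10)@(7, 21): e=[12,4,0] → .  [on edge]
    (1,11)@(3, 23): e=[-8,0,24] → .  [on edge]
    (2,11)@(5, 23): e=[-4,4,16] → .
    (3,11)@(7, 23): e=[0,8,8] → X  [on edge]
    (4,11)@(9, 23): e=[4,12,0] → .  [on edge]
  covered (2 px):
    . . . . . .
    . . . . . .
    . . . . . .
    . . . . . .
    . . . . . .
    . . . . . .
    . . . . . .
    . . . . . .
    . . . . . .
    . . . . . .
    . . X . . .
    . . . X . .
T3:
  2·area = 24  (B↔C swapped to make it positive)
  edge (4, 22)→(8, 8): d=(4,-14) top-left  bias=+0
  edge (8, 8)→(10, 7): d=(2,-1) top-left  bias=+0
  edge (10, 7)→(4, 22): d=(-6,15) right/bottom  bias=-1
    (4,4)@(9, 9): e=[18,3,3] → X
    (5,4)@(11, 9): e=[46,5,-27] → .
    (4,5)@(9, 11): e=[26,7,-9] → .
    (3,6)@(7, 13): e=[6,9,9] → X
    (4,6)@(9, 13): e=[34,11,-21] → .
    (3,7)@(7, 15): e=[14,13,-3] → .
    (2,9)@(5, 19): e=[2,19,3] → X
    (3,9)@(7, 19): e=[30,21,-27] → .
    (2,10)@(5, 21): e=[10,23,-9] → .
  covered (3 px):
    . . . . . .
    . . . . . .
    . . . . . .
    . . . . . .
    . . . . X .
    . . . . . .
    . . . X . .
    . . . . . .
    . . . . . .
    . . X . . .
    . . . . . .
    . . . . . .

Final: [[2,10],[3,11]]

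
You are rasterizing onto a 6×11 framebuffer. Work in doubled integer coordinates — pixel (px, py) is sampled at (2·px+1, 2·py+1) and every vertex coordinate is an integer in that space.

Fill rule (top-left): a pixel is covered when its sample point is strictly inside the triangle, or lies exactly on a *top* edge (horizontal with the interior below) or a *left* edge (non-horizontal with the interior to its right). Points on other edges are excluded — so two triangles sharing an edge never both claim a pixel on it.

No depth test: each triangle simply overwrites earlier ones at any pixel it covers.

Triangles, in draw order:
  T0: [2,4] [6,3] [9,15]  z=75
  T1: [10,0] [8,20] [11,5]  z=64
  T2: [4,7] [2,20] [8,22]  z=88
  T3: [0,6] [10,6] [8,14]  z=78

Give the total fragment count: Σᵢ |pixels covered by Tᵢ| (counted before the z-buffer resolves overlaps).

T0:
  2·area = 51
  edge (2, 4)→(6, 3): d=(4,-1) top-left  bias=+0
  edge (6, 3)→(9, 15): d=(3,12) right/bottom  bias=-1
  edge (9, 15)→(2, 4): d=(-7,-11) top-left  bias=+0
    (1,2)@(3, 5): e=[5,42,4] → #
    (2,2)@(5, 5): e=[7,18,26] → #
    (3,2)@(7, 5): e=[9,-6,48] → ·
    (1,3)@(3, 7): e=[13,48,-10] → ·
    (2,3)@(5, 7): e=[15,24,12] → #
    (3,3)@(7, 7): e=[17,0,34] → ·  [on edge]
    (2,4)@(5, 9): e=[23,30,-2] → ·
    (3,4)@(7, 9): e=[25,6,20] → #
    (4,4)@(9, 9): e=[27,-18,42] → ·
    (3,5)@(7, 11): e=[33,12,6] → #
    (4,5)@(9, 11): e=[35,-12,28] → ·
    (3,6)@(7, 13): e=[41,18,-8] → ·
    (4,7)@(9, 15): e=[51,0,0] → ·  [on edge]
  covered (5 px):
    · · · · · ·
    · · · · · ·
    · # # · · ·
    · · # · · ·
    · · · # · ·
    · · · # · ·
    · · · · · ·
    · · · · · ·
    · · · · · ·
    · · · · · ·
    · · · · · ·
T1:
  2·area = 30  (B↔C swapped to make it positive)
  edge (10, 0)→(11, 5): d=(1,5) right/bottom  bias=-1
  edge (11, 5)→(8, 20): d=(-3,15) right/bottom  bias=-1
  edge (8, 20)→(10, 0): d=(2,-20) top-left  bias=+0
    (5,2)@(11, 5): e=[0,0,30] → ·  [on edge]
    (4,5)@(9, 11): e=[16,12,2] → #
    (5,5)@(11, 11): e=[6,-18,42] → ·
    (4,6)@(9, 13): e=[18,6,6] → #
    (5,6)@(11, 13): e=[8,-24,46] → ·
    (4,7)@(9, 15): e=[20,0,10] → ·  [on edge]
  covered (2 px):
    · · · · · ·
    · · · · · ·
    · · · · · ·
    · · · · · ·
    · · · · · ·
    · · · · # ·
    · · · · # ·
    · · · · · ·
    · · · · · ·
    · · · · · ·
    · · · · · ·
T2:
  2·area = 82  (B↔C swapped to make it positive)
  edge (4, 7)→(8, 22): d=(4,15) right/bottom  bias=-1
  edge (8, 22)→(2, 20): d=(-6,-2) top-left  bias=+0
  edge (2, 20)→(4, 7): d=(2,-13) top-left  bias=+0
    (2,5)@(5, 11): e=[1,60,21] → #
    (3,5)@(7, 11): e=[-29,64,47] → ·
    (2,6)@(5, 13): e=[9,48,25] → #
    (3,6)@(7, 13): e=[-21,52,51] → ·
    (1,7)@(3, 15): e=[47,32,3] → #
    (3,7)@(7, 15): e=[-13,40,55] → ·
    (1,8)@(3, 17): e=[55,20,7] → #
    (3,8)@(7, 17): e=[-5,28,59] → ·
    (1,9)@(3, 19): e=[63,8,11] → #
    (3,9)@(7, 19): e=[3,16,63] → #
    (4,9)@(9, 19): e=[-27,20,89] → ·
    (1,10)@(3, 21): e=[71,-4,15] → ·
    (2,10)@(5, 21): e=[41,0,41] → #  [on edge]
  covered (11 px):
    · · · · · ·
    · · · · · ·
    · · · · · ·
    · · · · · ·
    · · · · · ·
    · · # · · ·
    · · # · · ·
    · # # · · ·
    · # # · · ·
    · # # # · ·
    · · # # · ·
T3:
  2·area = 80
  edge (0, 6)→(10, 6): d=(10,0) top-left  bias=+0
  edge (10, 6)→(8, 14): d=(-2,8) right/bottom  bias=-1
  edge (8, 14)→(0, 6): d=(-8,-8) top-left  bias=+0
    (0,3)@(1, 7): e=[10,70,0] → #  [on edge]
    (1,3)@(3, 7): e=[10,54,16] → #
    (2,3)@(5, 7): e=[10,38,32] → #
    (3,3)@(7, 7): e=[10,22,48] → #
    (4,3)@(9, 7): e=[10,6,64] → #
    (5,3)@(11, 7): e=[10,-10,80] → ·
    (0,4)@(1, 9): e=[30,66,-16] → ·
    (1,4)@(3, 9): e=[30,50,0] → #  [on edge]
    (5,4)@(11, 9): e=[30,-14,64] → ·
    (1,5)@(3, 11): e=[50,46,-16] → ·
    (2,5)@(5, 11): e=[50,30,0] → #  [on edge]
    (4,5)@(9, 11): e=[50,-2,32] → ·
    (3,6)@(7, 13): e=[70,10,0] → #  [on edge]
    (4,7)@(9, 15): e=[90,-10,0] → ·  [on edge]
    (5,8)@(11, 17): e=[110,-30,0] → ·  [on edge]
  covered (12 px):
    · · · · · ·
    · · · · · ·
    · · · · · ·
    # # # # # ·
    · # # # # ·
    · · # # · ·
    · · · # · ·
    · · · · · ·
    · · · · · ·
    · · · · · ·
    · · · · · ·

Answer: 30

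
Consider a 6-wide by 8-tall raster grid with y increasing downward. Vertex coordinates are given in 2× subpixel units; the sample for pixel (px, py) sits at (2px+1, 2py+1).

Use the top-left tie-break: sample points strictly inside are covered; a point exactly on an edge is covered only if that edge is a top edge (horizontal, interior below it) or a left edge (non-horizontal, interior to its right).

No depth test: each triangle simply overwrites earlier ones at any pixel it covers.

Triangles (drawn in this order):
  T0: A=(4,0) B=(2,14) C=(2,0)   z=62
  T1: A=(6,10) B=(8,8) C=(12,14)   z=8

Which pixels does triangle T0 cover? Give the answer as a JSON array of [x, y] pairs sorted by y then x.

T0:
  2·area = 28
  edge (4, 0)→(2, 14): d=(-2,14) right/bottom  bias=-1
  edge (2, 14)→(2, 0): d=(0,-14) top-left  bias=+0
  edge (2, 0)→(4, 0): d=(2,0) top-left  bias=+0
    (1,0)@(3, 1): e=[12,14,2] → █
    (2,0)@(5, 1): e=[-16,42,2] → ·
    (1,1)@(3, 3): e=[8,14,6] → █
    (2,1)@(5, 3): e=[-20,42,6] → ·
    (1,2)@(3, 5): e=[4,14,10] → █
    (2,2)@(5, 5): e=[-24,42,10] → ·
    (1,3)@(3, 7): e=[0,14,14] → ·  [on edge]
  covered (3 px):
    · █ · · · ·
    · █ · · · ·
    · █ · · · ·
    · · · · · ·
    · · · · · ·
    · · · · · ·
    · · · · · ·
    · · · · · ·
T1:
  2·area = 20
  edge (6, 10)→(8, 8): d=(2,-2) top-left  bias=+0
  edge (8, 8)→(12, 14): d=(4,6) right/bottom  bias=-1
  edge (12, 14)→(6, 10): d=(-6,-4) top-left  bias=+0
    (5,2)@(11, 5): e=[0,-30,50] → ·  [on edge]
    (4,3)@(9, 7): e=[0,-10,30] → ·  [on edge]
    (3,4)@(7, 9): e=[0,10,10] → █  [on edge]
    (4,4)@(9, 9): e=[4,-2,18] → ·
    (2,5)@(5, 11): e=[0,30,-10] → ·  [on edge]
    (3,5)@(7, 11): e=[4,18,-2] → ·
    (4,5)@(9, 11): e=[8,6,6] → █
    (5,5)@(11, 11): e=[12,-6,14] → ·
    (1,6)@(3, 13): e=[0,50,-30] → ·  [on edge]
    (4,6)@(9, 13): e=[12,14,-6] → ·
    (5,6)@(11, 13): e=[16,2,2] → █
    (0,7)@(1, 15): e=[0,70,-50] → ·  [on edge]
  covered (3 px):
    · · · · · ·
    · · · · · ·
    · · · · · ·
    · · · · · ·
    · · · █ · ·
    · · · · █ ·
    · · · · · █
    · · · · · ·

Result: [[1,0],[1,1],[1,2]]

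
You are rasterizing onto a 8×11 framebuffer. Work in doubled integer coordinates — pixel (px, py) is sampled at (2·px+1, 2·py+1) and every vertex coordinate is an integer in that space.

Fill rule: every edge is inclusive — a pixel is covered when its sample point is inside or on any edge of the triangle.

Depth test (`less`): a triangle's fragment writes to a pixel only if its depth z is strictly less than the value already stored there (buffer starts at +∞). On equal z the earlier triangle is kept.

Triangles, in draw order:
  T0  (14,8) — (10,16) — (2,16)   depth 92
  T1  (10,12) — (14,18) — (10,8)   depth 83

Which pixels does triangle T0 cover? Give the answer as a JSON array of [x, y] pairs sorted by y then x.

T0:
  2·area = 64
  edge (14, 8)→(10, 16): d=(-4,8) inclusive
  edge (10, 16)→(2, 16): d=(-8,0) inclusive
  edge (2, 16)→(14, 8): d=(12,-8) inclusive
    (6,4)@(13, 9): e=[4,56,4] → █
    (7,4)@(15, 9): e=[-12,56,20] → ·
    (5,5)@(11, 11): e=[12,40,12] → █
    (6,5)@(13, 11): e=[-4,40,28] → ·
    (3,6)@(7, 13): e=[36,24,4] → █
    (4,6)@(9, 13): e=[20,24,20] → █
    (6,6)@(13, 13): e=[-12,24,52] → ·
    (2,7)@(5, 15): e=[44,8,12] → █
    (5,7)@(11, 15): e=[-4,8,60] → ·
    (2,8)@(5, 17): e=[36,-8,36] → ·
    (3,8)@(7, 17): e=[20,-8,52] → ·
    (4,8)@(9, 17): e=[4,-8,68] → ·
  covered (8 px):
    · · · · · · · ·
    · · · · · · · ·
    · · · · · · · ·
    · · · · · · · ·
    · · · · · · █ ·
    · · · · · █ · ·
    · · · █ █ █ · ·
    · · █ █ █ · · ·
    · · · · · · · ·
    · · · · · · · ·
    · · · · · · · ·
T1:
  2·area = 16  (B↔C swapped to make it positive)
  edge (10, 12)→(10, 8): d=(0,-4) inclusive
  edge (10, 8)→(14, 18): d=(4,10) inclusive
  edge (14, 18)→(10, 12): d=(-4,-6) inclusive
    (5,5)@(11, 11): e=[4,2,10] → █
    (6,5)@(13, 11): e=[12,-18,22] → ·
    (5,6)@(11, 13): e=[4,10,2] → █
    (6,6)@(13, 13): e=[12,-10,14] → ·
    (5,7)@(11, 15): e=[4,18,-6] → ·
  covered (2 px):
    · · · · · · · ·
    · · · · · · · ·
    · · · · · · · ·
    · · · · · · · ·
    · · · · · · · ·
    · · · · · █ · ·
    · · · · · █ · ·
    · · · · · · · ·
    · · · · · · · ·
    · · · · · · · ·
    · · · · · · · ·

Final: [[6,4],[5,5],[3,6],[4,6],[5,6],[2,7],[3,7],[4,7]]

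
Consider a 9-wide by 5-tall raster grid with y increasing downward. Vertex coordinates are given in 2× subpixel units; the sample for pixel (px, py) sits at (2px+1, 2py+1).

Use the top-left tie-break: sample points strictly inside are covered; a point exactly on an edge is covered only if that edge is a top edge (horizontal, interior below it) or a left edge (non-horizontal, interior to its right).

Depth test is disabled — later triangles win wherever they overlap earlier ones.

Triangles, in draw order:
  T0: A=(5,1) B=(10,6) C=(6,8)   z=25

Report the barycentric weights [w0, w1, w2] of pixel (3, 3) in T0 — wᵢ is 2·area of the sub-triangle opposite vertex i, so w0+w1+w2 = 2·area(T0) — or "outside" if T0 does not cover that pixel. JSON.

T0:
  2·area = 30
  edge (5, 1)→(10, 6): d=(5,5) right/bottom  bias=-1
  edge (10, 6)→(6, 8): d=(-4,2) right/bottom  bias=-1
  edge (6, 8)→(5, 1): d=(-1,-7) top-left  bias=+0
    (2,0)@(5, 1): e=[0,30,0] → ·  [on edge]
    (3,1)@(7, 3): e=[0,18,12] → ·  [on edge]
    (3,2)@(7, 5): e=[10,10,10] → █
    (4,2)@(9, 5): e=[0,6,24] → ·  [on edge]
    (3,3)@(7, 7): e=[20,2,8] → █
    (4,3)@(9, 7): e=[10,-2,22] → ·
    (5,3)@(11, 7): e=[0,-6,36] → ·  [on edge]
    (3,4)@(7, 9): e=[30,-6,6] → ·
    (6,4)@(13, 9): e=[0,-18,48] → ·  [on edge]
  covered (2 px):
    · · · · · · · · ·
    · · · · · · · · ·
    · · · █ · · · · ·
    · · · █ · · · · ·
    · · · · · · · · ·

Answer: [2,8,20]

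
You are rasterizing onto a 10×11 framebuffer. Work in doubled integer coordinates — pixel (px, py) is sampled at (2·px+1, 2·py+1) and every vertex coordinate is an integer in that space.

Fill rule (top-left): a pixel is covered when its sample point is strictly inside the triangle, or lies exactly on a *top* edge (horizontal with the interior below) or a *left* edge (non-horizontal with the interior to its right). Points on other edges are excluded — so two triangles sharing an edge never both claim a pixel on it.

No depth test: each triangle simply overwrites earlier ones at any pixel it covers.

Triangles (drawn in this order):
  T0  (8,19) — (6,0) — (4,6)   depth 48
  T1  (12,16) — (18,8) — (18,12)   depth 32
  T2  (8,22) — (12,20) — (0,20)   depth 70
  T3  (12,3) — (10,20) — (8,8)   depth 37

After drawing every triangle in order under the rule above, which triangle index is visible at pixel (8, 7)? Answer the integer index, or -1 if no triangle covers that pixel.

T0:
  2·area = 50  (B↔C swapped to make it positive)
  edge (8, 19)→(4, 6): d=(-4,-13) top-left  bias=+0
  edge (4, 6)→(6, 0): d=(2,-6) top-left  bias=+0
  edge (6, 0)→(8, 19): d=(2,19) right/bottom  bias=-1
    (2,1)@(5, 3): e=[25,0,25] → █  [on edge]
    (3,1)@(7, 3): e=[51,12,-13] → ·
    (2,2)@(5, 5): e=[17,4,29] → █
    (3,2)@(7, 5): e=[43,16,-9] → ·
    (2,3)@(5, 7): e=[9,8,33] → █
    (3,3)@(7, 7): e=[35,20,-5] → ·
    (1,4)@(3, 9): e=[-25,0,75] → ·  [on edge]
    (2,4)@(5, 9): e=[1,12,37] → █
    (3,4)@(7, 9): e=[27,24,-1] → ·
    (2,5)@(5, 11): e=[-7,16,41] → ·
    (3,5)@(7, 11): e=[19,28,3] → █
    (4,5)@(9, 11): e=[45,40,-35] → ·
    (0,7)@(1, 15): e=[-75,0,125] → ·  [on edge]
  covered (7 px):
    · · · · · · · · · ·
    · · █ · · · · · · ·
    · · █ · · · · · · ·
    · · █ · · · · · · ·
    · · █ · · · · · · ·
    · · · █ · · · · · ·
    · · · █ · · · · · ·
    · · · █ · · · · · ·
    · · · · · · · · · ·
    · · · · · · · · · ·
    · · · · · · · · · ·
T1:
  2·area = 24
  edge (12, 16)→(18, 8): d=(6,-8) top-left  bias=+0
  edge (18, 8)→(18, 12): d=(0,4) right/bottom  bias=-1
  edge (18, 12)→(12, 16): d=(-6,4) right/bottom  bias=-1
    (8,5)@(17, 11): e=[10,4,10] → █
    (9,5)@(19, 11): e=[26,-4,2] → ·
    (7,6)@(15, 13): e=[6,12,6] → █
    (8,6)@(17, 13): e=[22,4,-2] → ·
    (6,7)@(13, 15): e=[2,20,2] → █
    (7,7)@(15, 15): e=[18,12,-6] → ·
    (6,8)@(13, 17): e=[14,20,-10] → ·
  covered (3 px):
    · · · · · · · · · ·
    · · · · · · · · · ·
    · · · · · · · · · ·
    · · · · · · · · · ·
    · · · · · · · · · ·
    · · · · · · · · █ ·
    · · · · · · · █ · ·
    · · · · · · █ · · ·
    · · · · · · · · · ·
    · · · · · · · · · ·
    · · · · · · · · · ·
T2:
  2·area = 24  (B↔C swapped to make it positive)
  edge (8, 22)→(0, 20): d=(-8,-2) top-left  bias=+0
  edge (0, 20)→(12, 20): d=(12,0) top-left  bias=+0
  edge (12, 20)→(8, 22): d=(-4,2) right/bottom  bias=-1
    (2,10)@(5, 21): e=[2,12,10] → █
    (3,10)@(7, 21): e=[6,12,6] → █
    (4,10)@(9, 21): e=[10,12,2] → █
    (5,10)@(11, 21): e=[14,12,-2] → ·
  covered (3 px):
    · · · · · · · · · ·
    · · · · · · · · · ·
    · · · · · · · · · ·
    · · · · · · · · · ·
    · · · · · · · · · ·
    · · · · · · · · · ·
    · · · · · · · · · ·
    · · · · · · · · · ·
    · · · · · · · · · ·
    · · · · · · · · · ·
    · · █ █ █ · · · · ·
T3:
  2·area = 58
  edge (12, 3)→(10, 20): d=(-2,17) right/bottom  bias=-1
  edge (10, 20)→(8, 8): d=(-2,-12) top-left  bias=+0
  edge (8, 8)→(12, 3): d=(4,-5) top-left  bias=+0
    (5,2)@(11, 5): e=[13,42,3] → █
    (6,2)@(13, 5): e=[-21,66,13] → ·
    (4,3)@(9, 7): e=[43,14,1] → █
    (6,3)@(13, 7): e=[-25,62,21] → ·
    (4,4)@(9, 9): e=[39,10,9] → █
    (6,4)@(13, 9): e=[-29,58,29] → ·
    (4,5)@(9, 11): e=[35,6,17] → █
    (6,5)@(13, 11): e=[-33,54,37] → ·
    (4,6)@(9, 13): e=[31,2,25] → █
    (5,6)@(11, 13): e=[-3,26,35] → ·
    (4,7)@(9, 15): e=[27,-2,33] → ·
  covered (8 px):
    · · · · · · · · · ·
    · · · · · · · · · ·
    · · · · · █ · · · ·
    · · · · █ █ · · · ·
    · · · · █ █ · · · ·
    · · · · █ █ · · · ·
    · · · · █ · · · · ·
    · · · · · · · · · ·
    · · · · · · · · · ·
    · · · · · · · · · ·
    · · · · · · · · · ·

Z-buffer (winner per pixel, '.' = empty):
  . . . . . . . . . .
  . . 0 . . . . . . .
  . . 0 . . 3 . . . .
  . . 0 . 3 3 . . . .
  . . 0 . 3 3 . . . .
  . . . 0 3 3 . . 1 .
  . . . 0 3 . . 1 . .
  . . . 0 . . 1 . . .
  . . . . . . . . . .
  . . . . . . . . . .
  . . 2 2 2 . . . . .

Final: -1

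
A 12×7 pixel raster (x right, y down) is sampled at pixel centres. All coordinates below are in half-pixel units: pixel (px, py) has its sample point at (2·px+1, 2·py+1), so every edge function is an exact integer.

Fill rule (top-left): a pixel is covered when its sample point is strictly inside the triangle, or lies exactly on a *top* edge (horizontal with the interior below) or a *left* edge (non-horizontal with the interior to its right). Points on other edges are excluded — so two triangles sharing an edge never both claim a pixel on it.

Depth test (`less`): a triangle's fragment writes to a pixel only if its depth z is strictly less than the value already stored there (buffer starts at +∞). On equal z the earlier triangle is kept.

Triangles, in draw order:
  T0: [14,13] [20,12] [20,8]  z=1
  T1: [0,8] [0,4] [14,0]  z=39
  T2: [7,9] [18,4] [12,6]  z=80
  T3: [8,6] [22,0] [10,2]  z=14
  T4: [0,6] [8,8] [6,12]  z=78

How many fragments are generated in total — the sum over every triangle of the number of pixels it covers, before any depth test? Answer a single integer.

T0:
  2·area = 24  (B↔C swapped to make it positive)
  edge (14, 13)→(20, 8): d=(6,-5) top-left  bias=+0
  edge (20, 8)→(20, 12): d=(0,4) right/bottom  bias=-1
  edge (20, 12)→(14, 13): d=(-6,1) right/bottom  bias=-1
    (9,4)@(19, 9): e=[1,4,19] → #
    (10,4)@(21, 9): e=[11,-4,17] → ·
    (8,5)@(17, 11): e=[3,12,9] → #
    (10,5)@(21, 11): e=[23,-4,5] → ·
    (8,6)@(17, 13): e=[15,12,-3] → ·
    (9,6)@(19, 13): e=[25,4,-5] → ·
  covered (3 px):
    · · · · · · · · · · · ·
    · · · · · · · · · · · ·
    · · · · · · · · · · · ·
    · · · · · · · · · · · ·
    · · · · · · · · · # · ·
    · · · · · · · · # # · ·
    · · · · · · · · · · · ·
T1:
  2·area = 56
  edge (0, 8)→(0, 4): d=(0,-4) top-left  bias=+0
  edge (0, 4)→(14, 0): d=(14,-4) top-left  bias=+0
  edge (14, 0)→(0, 8): d=(-14,8) right/bottom  bias=-1
    (5,0)@(11, 1): e=[44,2,10] → #
    (6,0)@(13, 1): e=[52,10,-6] → ·
    (2,1)@(5, 3): e=[20,6,30] → #
    (3,1)@(7, 3): e=[28,14,14] → #
    (4,1)@(9, 3): e=[36,22,-2] → ·
    (5,1)@(11, 3): e=[44,30,-18] → ·
    (0,2)@(1, 5): e=[4,18,34] → #
    (1,2)@(3, 5): e=[12,26,18] → #
    (3,2)@(7, 5): e=[28,42,-14] → ·
    (0,3)@(1, 7): e=[4,46,6] → #
    (1,3)@(3, 7): e=[12,54,-10] → ·
    (2,3)@(5, 7): e=[20,62,-26] → ·
  covered (7 px):
    · · · · · # · · · · · ·
    · · # # · · · · · · · ·
    # # # · · · · · · · · ·
    # · · · · · · · · · · ·
    · · · · · · · · · · · ·
    · · · · · · · · · · · ·
    · · · · · · · · · · · ·
T2:
  2·area = 8  (B↔C swapped to make it positive)
  edge (7, 9)→(12, 6): d=(5,-3) top-left  bias=+0
  edge (12, 6)→(18, 4): d=(6,-2) top-left  bias=+0
  edge (18, 4)→(7, 9): d=(-11,5) right/bottom  bias=-1
    (8,1)@(17, 3): e=[0,-8,16] → ·  [on edge]
    (10,1)@(21, 3): e=[12,0,-4] → ·  [on edge]
    (7,2)@(15, 5): e=[4,0,4] → #  [on edge]
    (8,2)@(17, 5): e=[10,4,-6] → ·
    (4,3)@(9, 7): e=[-4,0,12] → ·  [on edge]
    (5,3)@(11, 7): e=[2,4,2] → #
    (6,3)@(13, 7): e=[8,8,-8] → ·
    (7,3)@(15, 7): e=[14,12,-18] → ·
    (1,4)@(3, 9): e=[-12,0,20] → ·  [on edge]
    (3,4)@(7, 9): e=[0,8,0] → ·  [on edge]
    (5,4)@(11, 9): e=[12,16,-20] → ·
  covered (2 px):
    · · · · · · · · · · · ·
    · · · · · · · · · · · ·
    · · · · · · · # · · · ·
    · · · · · # · · · · · ·
    · · · · · · · · · · · ·
    · · · · · · · · · · · ·
    · · · · · · · · · · · ·
T3:
  2·area = 44  (B↔C swapped to make it positive)
  edge (8, 6)→(10, 2): d=(2,-4) top-left  bias=+0
  edge (10, 2)→(22, 0): d=(12,-2) top-left  bias=+0
  edge (22, 0)→(8, 6): d=(-14,6) right/bottom  bias=-1
    (8,0)@(17, 1): e=[26,2,16] → #
    (9,0)@(19, 1): e=[34,6,4] → #
    (10,0)@(21, 1): e=[42,10,-8] → ·
    (5,1)@(11, 3): e=[6,14,24] → #
    (6,1)@(13, 3): e=[14,18,12] → #
    (7,1)@(15, 3): e=[22,22,0] → ·  [on edge]
    (8,1)@(17, 3): e=[30,26,-12] → ·
    (9,1)@(19, 3): e=[38,30,-24] → ·
    (4,2)@(9, 5): e=[2,34,8] → #
    (5,2)@(11, 5): e=[10,38,-4] → ·
    (6,2)@(13, 5): e=[18,42,-16] → ·
    (4,3)@(9, 7): e=[6,58,-20] → ·
    (0,4)@(1, 9): e=[-22,66,0] → ·  [on edge]
  covered (5 px):
    · · · · · · · · # # · ·
    · · · · · # # · · · · ·
    · · · · # · · · · · · ·
    · · · · · · · · · · · ·
    · · · · · · · · · · · ·
    · · · · · · · · · · · ·
    · · · · · · · · · · · ·
T4:
  2·area = 36
  edge (0, 6)→(8, 8): d=(8,2) right/bottom  bias=-1
  edge (8, 8)→(6, 12): d=(-2,4) right/bottom  bias=-1
  edge (6, 12)→(0, 6): d=(-6,-6) top-left  bias=+0
    (0,3)@(1, 7): e=[6,30,0] → #  [on edge]
    (1,3)@(3, 7): e=[2,22,12] → #
    (2,3)@(5, 7): e=[-2,14,24] → ·
    (0,4)@(1, 9): e=[22,26,-12] → ·
    (1,4)@(3, 9): e=[18,18,0] → #  [on edge]
    (2,4)@(5, 9): e=[14,10,12] → #
    (3,4)@(7, 9): e=[10,2,24] → #
    (4,4)@(9, 9): e=[6,-6,36] → ·
    (1,5)@(3, 11): e=[34,14,-12] → ·
    (2,5)@(5, 11): e=[30,6,0] → #  [on edge]
    (3,5)@(7, 11): e=[26,-2,12] → ·
    (2,6)@(5, 13): e=[46,2,-12] → ·
    (3,6)@(7, 13): e=[42,-6,0] → ·  [on edge]
  covered (6 px):
    · · · · · · · · · · · ·
    · · · · · · · · · · · ·
    · · · · · · · · · · · ·
    # # · · · · · · · · · ·
    · # # # · · · · · · · ·
    · · # · · · · · · · · ·
    · · · · · · · · · · · ·

Result: 23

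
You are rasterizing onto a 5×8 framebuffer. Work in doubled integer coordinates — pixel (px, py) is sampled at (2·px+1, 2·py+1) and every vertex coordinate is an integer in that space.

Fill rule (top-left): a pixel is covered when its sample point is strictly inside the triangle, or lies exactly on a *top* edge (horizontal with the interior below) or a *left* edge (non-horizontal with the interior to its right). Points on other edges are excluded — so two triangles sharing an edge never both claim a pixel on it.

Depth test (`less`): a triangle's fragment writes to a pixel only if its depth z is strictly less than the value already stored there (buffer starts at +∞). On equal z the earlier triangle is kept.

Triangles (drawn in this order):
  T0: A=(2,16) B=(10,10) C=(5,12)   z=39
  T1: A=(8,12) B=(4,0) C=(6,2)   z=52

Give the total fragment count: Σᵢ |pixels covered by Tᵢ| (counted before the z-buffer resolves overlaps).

T0:
  2·area = 14  (B↔C swapped to make it positive)
  edge (2, 16)→(5, 12): d=(3,-4) top-left  bias=+0
  edge (5, 12)→(10, 10): d=(5,-2) top-left  bias=+0
  edge (10, 10)→(2, 16): d=(-8,6) right/bottom  bias=-1
    (2,6)@(5, 13): e=[3,5,6] → █
    (3,6)@(7, 13): e=[11,9,-6] → ·
    (1,7)@(3, 15): e=[1,11,2] → █
    (2,7)@(5, 15): e=[9,15,-10] → ·
  covered (2 px):
    · · · · ·
    · · · · ·
    · · · · ·
    · · · · ·
    · · · · ·
    · · · · ·
    · · █ · ·
    · █ · · ·
T1:
  2·area = 16
  edge (8, 12)→(4, 0): d=(-4,-12) top-left  bias=+0
  edge (4, 0)→(6, 2): d=(2,2) right/bottom  bias=-1
  edge (6, 2)→(8, 12): d=(2,10) right/bottom  bias=-1
    (2,0)@(5, 1): e=[8,0,8] → ·  [on edge]
    (2,1)@(5, 3): e=[0,4,12] → █  [on edge]
    (3,1)@(7, 3): e=[24,0,-8] → ·  [on edge]
    (2,2)@(5, 5): e=[-8,8,16] → ·
    (4,2)@(9, 5): e=[40,0,-24] → ·  [on edge]
    (3,3)@(7, 7): e=[8,8,0] → ·  [on edge]
    (3,4)@(7, 9): e=[0,12,4] → █  [on edge]
    (4,4)@(9, 9): e=[24,8,-16] → ·
    (3,5)@(7, 11): e=[-8,16,8] → ·
    (4,7)@(9, 15): e=[0,20,-4] → ·  [on edge]
  covered (2 px):
    · · · · ·
    · · █ · ·
    · · · · ·
    · · · · ·
    · · · █ ·
    · · · · ·
    · · · · ·
    · · · · ·

Final: 4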